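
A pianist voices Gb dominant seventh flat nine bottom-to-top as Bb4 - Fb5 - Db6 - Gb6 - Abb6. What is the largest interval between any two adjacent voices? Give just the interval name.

major sixth

Adjacent intervals: Bb4→Fb5 = diminished fifth; Fb5→Db6 = major sixth; Db6→Gb6 = perfect fourth; Gb6→Abb6 = minor second.
The largest is Fb5 to Db6, a major sixth (9 semitones).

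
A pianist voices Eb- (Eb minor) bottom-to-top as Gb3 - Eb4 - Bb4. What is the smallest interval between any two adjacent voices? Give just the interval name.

Adjacent intervals: Gb3→Eb4 = major sixth; Eb4→Bb4 = perfect fifth.
The smallest is Eb4 to Bb4, a perfect fifth (7 semitones).

perfect fifth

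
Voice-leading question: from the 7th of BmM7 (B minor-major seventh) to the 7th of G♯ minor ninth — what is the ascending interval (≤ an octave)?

The 7th of BmM7 (B minor-major seventh) is A♯; the 7th of G♯ minor ninth is F♯.
6 letter names make it a sixth; at 8 semitones (a half step narrower than major) the quality is minor.

m6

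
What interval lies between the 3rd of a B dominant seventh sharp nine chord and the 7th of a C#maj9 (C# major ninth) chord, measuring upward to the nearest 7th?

B dominant seventh sharp nine has D# as its 3rd, and C#maj9 (C# major ninth) has B# as its 7th.
D# up to B# spans 6 letter names and 9 semitones — a major sixth.

M6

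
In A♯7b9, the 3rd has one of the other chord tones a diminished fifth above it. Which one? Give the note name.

G#

A♯7b9 (A♯ dominant seventh flat nine) is spelled A♯, C𝄪, E♯, G♯, B.
The 3rd is C𝄪. A diminished fifth above C𝄪 is G♯.
G♯ is the chord's 7th.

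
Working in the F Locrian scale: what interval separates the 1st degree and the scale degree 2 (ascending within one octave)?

Spelling the F Locrian scale: F G♭ A♭ B♭ C♭ D♭ E♭.
So we need the interval from F up to G♭.
2 letter names make it a second; at 1 semitone (a half step narrower than major) the quality is minor.

m2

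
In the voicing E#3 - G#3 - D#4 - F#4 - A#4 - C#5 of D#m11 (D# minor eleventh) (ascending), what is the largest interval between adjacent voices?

P5

Adjacent intervals: E#3→G#3 = minor third; G#3→D#4 = perfect fifth; D#4→F#4 = minor third; F#4→A#4 = major third; A#4→C#5 = minor third.
The largest is G#3 to D#4, a perfect fifth (7 semitones).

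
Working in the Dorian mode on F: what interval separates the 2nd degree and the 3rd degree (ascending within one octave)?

F dorian: F G Ab Bb C D Eb.
The 2nd degree is G and the scale degree 3 is Ab.
2 letter names make it a second; at 1 semitone (a half step narrower than major) the quality is minor.

minor second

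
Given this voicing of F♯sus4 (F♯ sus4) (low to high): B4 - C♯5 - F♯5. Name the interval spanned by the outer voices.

The outer voices are B4 and F♯5.
From B to F♯ is 7 semitones, exactly the perfect fifth.

perfect fifth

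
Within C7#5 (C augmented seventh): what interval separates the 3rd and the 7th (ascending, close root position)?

Spelling the chord: C–E–G♯–B♭.
The 3rd is E and the 7th is B♭.
5 letter names make it a fifth; at 6 semitones (a half step narrower than perfect) the quality is diminished.
This 3–7 tritone is the characteristic tension at the heart of the dominant sound.

diminished fifth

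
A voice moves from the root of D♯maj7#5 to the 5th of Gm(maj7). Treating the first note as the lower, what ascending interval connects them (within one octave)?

diminished 8th

D♯maj7#5 has D♯ as its root, and Gm(maj7) has D as its 5th.
8 letter names make it an octave; at 11 semitones (a half step narrower than perfect) the quality is diminished.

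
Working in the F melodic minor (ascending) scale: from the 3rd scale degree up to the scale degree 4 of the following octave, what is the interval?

The scale runs F G Ab Bb C D E.
So we need the interval from Ab up to Bb.
From Ab to Bb is 14 semitones, exactly the major ninth.

M9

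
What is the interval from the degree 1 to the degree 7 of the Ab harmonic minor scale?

Spelling the Ab harmonic minor scale: Ab Bb Cb Db Eb Fb G.
So we need the interval from Ab up to G.
Ab up to G spans 7 letter names and 11 semitones — a major seventh.

major 7th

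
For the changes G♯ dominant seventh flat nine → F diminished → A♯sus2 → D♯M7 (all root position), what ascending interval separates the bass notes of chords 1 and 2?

The roots are G♯ and F.
From G♯ to F: 9 semitones over a seventh = diminished.

d7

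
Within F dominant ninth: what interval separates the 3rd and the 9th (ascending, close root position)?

F dominant ninth is spelled F–A–C–E♭–G.
3rd = A; 9th = G.
A up to G is 10 semitones, a half step narrower than a major seventh, so the interval is minor.

minor 7th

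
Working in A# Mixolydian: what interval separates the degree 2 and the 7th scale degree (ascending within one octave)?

A# mixolydian: A# B# C## D# E# F## G#.
That puts B# below G#.
B# up to G# is 8 semitones, a half step narrower than a major sixth, so the interval is minor.

minor sixth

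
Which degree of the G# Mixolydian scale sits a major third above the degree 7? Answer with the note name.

The scale is G# A# B# C# D# E# F#.
The degree 7 is F#; a major third above that is A# — scale degree 2.

A#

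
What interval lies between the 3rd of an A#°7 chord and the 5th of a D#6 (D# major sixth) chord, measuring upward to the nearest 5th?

major sixth

The 3rd of A#°7 is C#; the 5th of D#6 (D# major sixth) is A#.
C# up to A# spans 6 letter names and 9 semitones — a major sixth.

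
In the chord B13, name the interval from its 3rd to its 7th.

diminished 5th

The chord tones of B13 (B dominant thirteenth) are B D# F# A C# G#.
So we need the interval from D# up to A.
From D# to A: 6 semitones over a fifth = diminished.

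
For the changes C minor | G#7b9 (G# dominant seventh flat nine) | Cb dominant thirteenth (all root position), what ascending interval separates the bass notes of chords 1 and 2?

The roots are C and G#.
From C to G#: 8 semitones over a fifth = augmented.

A5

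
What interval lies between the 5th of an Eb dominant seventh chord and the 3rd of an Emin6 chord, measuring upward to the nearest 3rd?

major sixth

The 5th of Eb dominant seventh is Bb; the 3rd of Emin6 is G.
Counting 6 letters and 9 half steps from Bb gives a major sixth.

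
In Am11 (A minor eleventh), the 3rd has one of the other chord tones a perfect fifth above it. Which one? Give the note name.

G

The chord tones of Am11 are A, C, E, G, B, D.
The 3rd is C. A perfect fifth above C is G.
G is the chord's 7th.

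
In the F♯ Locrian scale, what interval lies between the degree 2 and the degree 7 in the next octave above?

The scale runs F♯ G A B C D E.
So we need the interval from G up to E.
G up to E spans 13 letter names and 21 semitones — a major thirteenth.

major 13th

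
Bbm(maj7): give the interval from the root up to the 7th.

Bbm(maj7) (Bb minor-major seventh) is spelled Bb, Db, F, A.
So we need the interval from Bb up to A.
Bb up to A spans 7 letter names and 11 semitones — a major seventh.

major 7th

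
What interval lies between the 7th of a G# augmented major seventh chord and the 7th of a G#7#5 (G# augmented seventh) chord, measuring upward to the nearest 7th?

diminished octave

The 7th of G# augmented major seventh is F##; the 7th of G#7#5 (G# augmented seventh) is F#.
From F## to F#: 11 semitones over an octave = diminished.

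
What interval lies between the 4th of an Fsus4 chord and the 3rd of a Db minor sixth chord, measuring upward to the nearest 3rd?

d5

Fsus4 has Bb as its 4th, and Db minor sixth has Fb as its 3rd.
Bb up to Fb is 6 semitones, a half step narrower than a perfect fifth, so the interval is diminished.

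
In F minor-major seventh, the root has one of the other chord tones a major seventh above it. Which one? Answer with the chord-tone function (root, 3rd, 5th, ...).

7th

FmM7 (F minor-major seventh): F–Ab–C–E.
The root is F. A major seventh above F is E.
E is the chord's 7th.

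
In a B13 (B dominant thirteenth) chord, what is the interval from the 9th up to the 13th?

B13: B-D♯-F♯-A-C♯-G♯.
So we need the interval from C♯ up to G♯.
Counting 5 letters and 7 half steps from C♯ gives a perfect fifth.

perfect fifth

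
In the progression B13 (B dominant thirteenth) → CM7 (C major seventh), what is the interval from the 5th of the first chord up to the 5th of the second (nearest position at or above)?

minor second

The 5th of B13 (B dominant thirteenth) is F♯; the 5th of CM7 (C major seventh) is G.
F♯ up to G is 1 semitone, a half step narrower than a major second, so the interval is minor.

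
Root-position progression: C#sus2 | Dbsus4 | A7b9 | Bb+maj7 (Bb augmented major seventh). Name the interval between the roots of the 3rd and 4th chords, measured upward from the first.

minor 2nd

The roots are A and Bb.
2 letter names make it a second; at 1 semitone (a half step narrower than major) the quality is minor.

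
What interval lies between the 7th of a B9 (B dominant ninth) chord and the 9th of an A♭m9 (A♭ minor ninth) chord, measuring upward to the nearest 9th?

minor second

The 7th of B9 (B dominant ninth) is A; the 9th of A♭m9 (A♭ minor ninth) is B♭.
2 letter names make it a second; at 1 semitone (a half step narrower than major) the quality is minor.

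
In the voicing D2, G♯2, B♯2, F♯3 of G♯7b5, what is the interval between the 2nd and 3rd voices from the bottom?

Those voices are G♯2 and B♯2.
From G♯ to B♯ is 4 semitones, exactly the major third.

major 3rd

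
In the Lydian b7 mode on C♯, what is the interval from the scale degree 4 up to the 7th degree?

diminished fourth

The scale runs C♯ D♯ E♯ F𝄪 G♯ A♯ B.
That puts F𝄪 below B.
From F𝄪 to B: 4 semitones over a fourth = diminished.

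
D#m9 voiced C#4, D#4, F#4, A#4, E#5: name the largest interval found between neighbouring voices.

Adjacent intervals: C#4→D#4 = major second; D#4→F#4 = minor third; F#4→A#4 = major third; A#4→E#5 = perfect fifth.
The largest is A#4 to E#5, a perfect fifth (7 semitones).

perfect 5th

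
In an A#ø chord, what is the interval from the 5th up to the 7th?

Spelling the chord: A#-C#-E-G#.
That puts E below G#.
E up to G# spans 3 letter names and 4 semitones — a major third.

major third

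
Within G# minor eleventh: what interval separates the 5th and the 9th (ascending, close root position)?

The chord tones of G#m11 (G# minor eleventh) are G# B D# F# A# C#.
That puts D# below A#.
From D# to A# is 7 semitones, exactly the perfect fifth.

perfect fifth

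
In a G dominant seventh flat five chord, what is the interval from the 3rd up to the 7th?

Spelling the chord: G B D♭ F.
That puts B below F.
From B to F: 6 semitones over a fifth = diminished.

diminished fifth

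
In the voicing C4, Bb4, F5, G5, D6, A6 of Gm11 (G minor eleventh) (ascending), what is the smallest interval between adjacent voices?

major 2nd

Adjacent intervals: C4→Bb4 = minor seventh; Bb4→F5 = perfect fifth; F5→G5 = major second; G5→D6 = perfect fifth; D6→A6 = perfect fifth.
The smallest is F5 to G5, a major second (2 semitones).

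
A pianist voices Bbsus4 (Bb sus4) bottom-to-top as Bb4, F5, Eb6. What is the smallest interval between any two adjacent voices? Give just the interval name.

Adjacent intervals: Bb4→F5 = perfect fifth; F5→Eb6 = minor seventh.
The smallest is Bb4 to F5, a perfect fifth (7 semitones).

perfect fifth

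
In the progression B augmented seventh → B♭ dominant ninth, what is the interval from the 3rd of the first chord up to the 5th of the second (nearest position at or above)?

B augmented seventh has D♯ as its 3rd, and B♭ dominant ninth has F as its 5th.
3 letter names make it a third; at 2 semitones (a whole step narrower than major) the quality is diminished.

d3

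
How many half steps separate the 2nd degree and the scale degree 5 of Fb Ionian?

5

The scale is Fb Gb Ab Bbb Cb Db Eb.
Gb up to Cb is a perfect fourth — 5 semitones.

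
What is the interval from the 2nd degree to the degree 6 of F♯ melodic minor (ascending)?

Spelling F♯ melodic minor (ascending): F♯ G♯ A B C♯ D♯ E♯.
The 2nd degree is G♯ and the degree 6 is D♯.
G♯ up to D♯ spans 5 letter names and 7 semitones — a perfect fifth.

perfect fifth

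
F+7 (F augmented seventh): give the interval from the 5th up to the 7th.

F+7 (F augmented seventh) is spelled F, A, C#, Eb.
That puts C# below Eb.
From C# to Eb: 2 semitones over a third = diminished.

diminished third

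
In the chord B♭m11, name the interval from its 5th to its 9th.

B♭m11 (B♭ minor eleventh): B♭ D♭ F A♭ C E♭.
That puts F below C.
From F to C is 7 semitones, exactly the perfect fifth.

perfect 5th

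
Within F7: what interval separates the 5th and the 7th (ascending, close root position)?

minor 3rd

F7: F, A, C, E♭.
So we need the interval from C up to E♭.
C up to E♭ is 3 semitones, a half step narrower than a major third, so the interval is minor.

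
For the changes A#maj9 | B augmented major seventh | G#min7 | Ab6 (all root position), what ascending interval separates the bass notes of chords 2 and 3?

major sixth

The roots are B and G#.
Counting 6 letters and 9 half steps from B gives a major sixth.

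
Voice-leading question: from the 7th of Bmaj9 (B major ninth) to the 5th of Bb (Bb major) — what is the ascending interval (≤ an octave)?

The 7th of Bmaj9 (B major ninth) is A#; the 5th of Bb (Bb major) is F.
6 letter names make it a sixth; at 7 semitones (a whole step narrower than major) the quality is diminished.

d6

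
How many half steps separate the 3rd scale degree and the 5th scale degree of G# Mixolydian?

3

The scale is G# A# B# C# D# E# F#.
B# up to D# is a minor third — 3 semitones.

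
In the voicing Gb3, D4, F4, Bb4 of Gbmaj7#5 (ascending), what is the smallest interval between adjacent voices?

Adjacent intervals: Gb3→D4 = augmented fifth; D4→F4 = minor third; F4→Bb4 = perfect fourth.
The smallest is D4 to F4, a minor third (3 semitones).

minor third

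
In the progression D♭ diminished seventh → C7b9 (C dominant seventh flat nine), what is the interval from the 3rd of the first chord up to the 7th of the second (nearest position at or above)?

augmented 4th

The 3rd of D♭ diminished seventh is F♭; the 7th of C7b9 (C dominant seventh flat nine) is B♭.
4 letter names make it a fourth; at 6 semitones (a half step wider than perfect) the quality is augmented.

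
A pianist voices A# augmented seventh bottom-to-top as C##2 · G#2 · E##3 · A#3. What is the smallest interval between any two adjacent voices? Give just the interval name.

diminished fourth

Adjacent intervals: C##2→G#2 = diminished fifth; G#2→E##3 = augmented sixth; E##3→A#3 = diminished fourth.
The smallest is E##3 to A#3, a diminished fourth (4 semitones).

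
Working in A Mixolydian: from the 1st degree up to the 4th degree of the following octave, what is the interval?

The scale runs A B C# D E F# G.
That puts A below D.
From A to D is 17 semitones, exactly the perfect eleventh.

perfect eleventh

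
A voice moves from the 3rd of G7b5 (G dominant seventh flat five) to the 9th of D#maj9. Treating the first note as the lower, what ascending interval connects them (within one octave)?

G7b5 (G dominant seventh flat five) has B as its 3rd, and D#maj9 has E# as its 9th.
From B to E#: 6 semitones over a fourth = augmented.

augmented fourth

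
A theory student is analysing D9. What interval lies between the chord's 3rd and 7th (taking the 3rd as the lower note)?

d5

Spelling the chord: D–F#–A–C–E.
The 3rd is F# and the 7th is C.
From F# to C: 6 semitones over a fifth = diminished.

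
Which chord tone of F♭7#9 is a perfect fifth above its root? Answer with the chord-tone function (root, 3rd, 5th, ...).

5th

F♭7#9: F♭ A♭ C♭ E𝄫 G.
The root is F♭. A perfect fifth above F♭ is C♭.
C♭ is the chord's 5th.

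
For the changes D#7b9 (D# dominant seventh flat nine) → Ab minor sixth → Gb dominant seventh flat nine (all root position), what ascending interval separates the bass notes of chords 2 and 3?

The roots are Ab and Gb.
7 letter names make it a seventh; at 10 semitones (a half step narrower than major) the quality is minor.

minor seventh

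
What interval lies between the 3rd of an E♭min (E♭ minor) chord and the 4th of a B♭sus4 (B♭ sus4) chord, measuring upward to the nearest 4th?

The 3rd of E♭min (E♭ minor) is G♭; the 4th of B♭sus4 (B♭ sus4) is E♭.
From G♭ to E♭ is 9 semitones, exactly the major sixth.

major sixth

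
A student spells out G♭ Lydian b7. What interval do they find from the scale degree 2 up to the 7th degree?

minor sixth

Spelling G♭ Lydian b7: G♭ A♭ B♭ C D♭ E♭ F♭.
So we need the interval from A♭ up to F♭.
From A♭ to F♭: 8 semitones over a sixth = minor.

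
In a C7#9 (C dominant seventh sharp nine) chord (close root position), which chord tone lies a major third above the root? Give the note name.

E

The chord tones of C7#9 are C-E-G-Bb-D#.
The root is C. A major third above C is E.
E is the chord's 3rd.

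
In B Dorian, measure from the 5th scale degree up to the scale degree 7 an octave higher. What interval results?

m10

Spelling B Dorian: B C# D E F# G# A.
The 5th scale degree is F# and the 7th degree (up an octave) is A.
From F# to A: 15 semitones over a tenth = minor.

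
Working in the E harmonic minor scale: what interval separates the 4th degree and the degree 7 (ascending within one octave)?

E harmonic minor: E F♯ G A B C D♯.
So we need the interval from A up to D♯.
A up to D♯ is 6 semitones, a half step wider than a perfect fourth, so the interval is augmented.

A4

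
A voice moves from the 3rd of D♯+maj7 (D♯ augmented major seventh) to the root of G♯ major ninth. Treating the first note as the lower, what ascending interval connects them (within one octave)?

D♯+maj7 (D♯ augmented major seventh) has F𝄪 as its 3rd, and G♯ major ninth has G♯ as its root.
F𝄪 up to G♯ is 1 semitone, a half step narrower than a major second, so the interval is minor.

m2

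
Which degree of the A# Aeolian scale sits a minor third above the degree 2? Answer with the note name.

D#

The scale is A# B# C# D# E# F# G#.
The degree 2 is B#; a minor third above that is D# — scale degree 4.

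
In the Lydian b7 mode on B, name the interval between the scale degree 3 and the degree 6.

The scale runs B C# D# E# F# G# A.
So we need the interval from D# up to G#.
D# up to G# spans 4 letter names and 5 semitones — a perfect fourth.

perfect fourth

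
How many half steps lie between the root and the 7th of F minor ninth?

The chord tones of Fm9 are F Ab C Eb G.
F to Eb is a minor seventh: 10 semitones.

10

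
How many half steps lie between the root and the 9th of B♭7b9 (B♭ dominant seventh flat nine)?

The chord tones of B♭7b9 (B♭ dominant seventh flat nine) are B♭ D F A♭ C♭.
B♭ to C♭ is a minor ninth: 13 semitones.

13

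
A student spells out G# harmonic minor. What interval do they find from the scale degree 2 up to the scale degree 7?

The scale runs G# A# B C# D# E F##.
So we need the interval from A# up to F##.
A# up to F## spans 6 letter names and 9 semitones — a major sixth.

major sixth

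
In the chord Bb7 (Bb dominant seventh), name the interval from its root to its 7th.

The chord tones of Bb7 (Bb dominant seventh) are Bb, D, F, Ab.
So we need the interval from Bb up to Ab.
Bb up to Ab is 10 semitones, a half step narrower than a major seventh, so the interval is minor.

minor seventh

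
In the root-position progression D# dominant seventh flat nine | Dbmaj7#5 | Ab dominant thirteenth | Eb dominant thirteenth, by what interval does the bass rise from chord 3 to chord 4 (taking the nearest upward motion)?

perfect fifth

The roots are Ab and Eb.
Ab up to Eb spans 5 letter names and 7 semitones — a perfect fifth.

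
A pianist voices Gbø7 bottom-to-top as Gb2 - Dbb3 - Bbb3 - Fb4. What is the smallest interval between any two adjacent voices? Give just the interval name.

diminished fifth

Adjacent intervals: Gb2→Dbb3 = diminished fifth; Dbb3→Bbb3 = major sixth; Bbb3→Fb4 = perfect fifth.
The smallest is Gb2 to Dbb3, a diminished fifth (6 semitones).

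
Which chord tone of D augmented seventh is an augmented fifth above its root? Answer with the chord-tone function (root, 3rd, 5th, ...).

5th

The chord tones of D augmented seventh are D, F#, A#, C.
The root is D. An augmented fifth above D is A#.
A# is the chord's 5th.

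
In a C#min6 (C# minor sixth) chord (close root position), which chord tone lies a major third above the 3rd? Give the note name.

G#

Spelling the chord: C# E G# A#.
The 3rd is E. A major third above E is G#.
G# is the chord's 5th.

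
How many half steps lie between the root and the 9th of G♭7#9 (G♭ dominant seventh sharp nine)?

Spelling the chord: G♭, B♭, D♭, F♭, A.
G♭ to A is an augmented ninth: 15 semitones.

15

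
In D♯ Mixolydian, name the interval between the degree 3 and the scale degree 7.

diminished fifth

D♯ mixolydian: D♯ E♯ F𝄪 G♯ A♯ B♯ C♯.
That puts F𝄪 below C♯.
From F𝄪 to C♯: 6 semitones over a fifth = diminished.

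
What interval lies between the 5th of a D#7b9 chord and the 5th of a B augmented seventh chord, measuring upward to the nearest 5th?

M6

D#7b9 has A# as its 5th, and B augmented seventh has F## as its 5th.
From A# to F## is 9 semitones, exactly the major sixth.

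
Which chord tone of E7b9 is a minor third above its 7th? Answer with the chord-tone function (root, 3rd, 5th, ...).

9th

Spelling the chord: E–G#–B–D–F.
The 7th is D. A minor third above D is F.
F is the chord's 9th.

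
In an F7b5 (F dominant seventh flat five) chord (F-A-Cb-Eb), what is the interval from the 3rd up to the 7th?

3rd = A; 7th = Eb.
From A to Eb: 6 semitones over a fifth = diminished.
This 3–7 tritone is the characteristic tension at the heart of the dominant sound.

diminished fifth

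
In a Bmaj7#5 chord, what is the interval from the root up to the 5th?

Bmaj7#5 is spelled B–D#–F##–A#.
The root is B and the 5th is F##.
B up to F## is 8 semitones, a half step wider than a perfect fifth, so the interval is augmented.

augmented 5th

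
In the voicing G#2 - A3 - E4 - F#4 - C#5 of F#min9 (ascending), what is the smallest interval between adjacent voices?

major second

Adjacent intervals: G#2→A3 = minor ninth; A3→E4 = perfect fifth; E4→F#4 = major second; F#4→C#5 = perfect fifth.
The smallest is E4 to F#4, a major second (2 semitones).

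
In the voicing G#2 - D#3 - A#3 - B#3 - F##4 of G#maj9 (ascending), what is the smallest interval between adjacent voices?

major second

Adjacent intervals: G#2→D#3 = perfect fifth; D#3→A#3 = perfect fifth; A#3→B#3 = major second; B#3→F##4 = perfect fifth.
The smallest is A#3 to B#3, a major second (2 semitones).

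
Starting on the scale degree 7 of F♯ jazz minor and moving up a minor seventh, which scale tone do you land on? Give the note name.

The scale is F♯ G♯ A B C♯ D♯ E♯.
The scale degree 7 is E♯; a minor seventh above that is D♯ — scale degree 6.

D#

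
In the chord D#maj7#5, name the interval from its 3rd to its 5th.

major 3rd

The chord tones of D#maj7#5 (D# augmented major seventh) are D# F## A## C##.
That puts F## below A##.
From F## to A## is 4 semitones, exactly the major third.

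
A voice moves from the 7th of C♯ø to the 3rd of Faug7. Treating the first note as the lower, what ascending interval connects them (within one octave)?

C♯ø has B as its 7th, and Faug7 has A as its 3rd.
7 letter names make it a seventh; at 10 semitones (a half step narrower than major) the quality is minor.

m7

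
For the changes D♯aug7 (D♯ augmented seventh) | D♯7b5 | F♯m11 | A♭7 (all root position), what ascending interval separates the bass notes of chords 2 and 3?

The roots are D♯ and F♯.
From D♯ to F♯: 3 semitones over a third = minor.

minor third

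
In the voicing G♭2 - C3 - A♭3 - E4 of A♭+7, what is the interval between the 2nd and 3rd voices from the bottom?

Those voices are C3 and A♭3.
From C to A♭: 8 semitones over a sixth = minor.

minor sixth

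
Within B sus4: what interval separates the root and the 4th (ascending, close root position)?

The chord tones of Bsus4 are B–E–F♯.
So we need the interval from B up to E.
From B to E is 5 semitones, exactly the perfect fourth.

perfect fourth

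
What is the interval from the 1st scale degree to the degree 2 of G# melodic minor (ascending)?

Spelling G# melodic minor (ascending): G# A# B C# D# E# F##.
So we need the interval from G# up to A#.
G# up to A# spans 2 letter names and 2 semitones — a major second.

major second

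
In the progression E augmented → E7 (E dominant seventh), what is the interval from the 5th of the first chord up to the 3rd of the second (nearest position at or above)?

minor sixth

The 5th of E augmented is B#; the 3rd of E7 (E dominant seventh) is G#.
6 letter names make it a sixth; at 8 semitones (a half step narrower than major) the quality is minor.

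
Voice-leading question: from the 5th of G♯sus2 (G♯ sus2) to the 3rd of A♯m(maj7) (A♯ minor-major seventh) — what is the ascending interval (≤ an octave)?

minor seventh

G♯sus2 (G♯ sus2) has D♯ as its 5th, and A♯m(maj7) (A♯ minor-major seventh) has C♯ as its 3rd.
D♯ up to C♯ is 10 semitones, a half step narrower than a major seventh, so the interval is minor.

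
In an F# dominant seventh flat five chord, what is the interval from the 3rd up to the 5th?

F#7b5 is spelled F#-A#-C-E.
3rd = A#; 5th = C.
From A# to C: 2 semitones over a third = diminished.

d3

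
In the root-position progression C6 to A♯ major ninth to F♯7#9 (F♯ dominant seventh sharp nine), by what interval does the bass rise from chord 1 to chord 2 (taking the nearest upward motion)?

augmented 6th

The roots are C and A♯.
6 letter names make it a sixth; at 10 semitones (a half step wider than major) the quality is augmented.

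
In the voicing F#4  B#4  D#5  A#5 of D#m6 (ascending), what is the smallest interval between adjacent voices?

minor 3rd

Adjacent intervals: F#4→B#4 = augmented fourth; B#4→D#5 = minor third; D#5→A#5 = perfect fifth.
The smallest is B#4 to D#5, a minor third (3 semitones).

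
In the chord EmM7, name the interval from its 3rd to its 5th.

The chord tones of Em(maj7) (E minor-major seventh) are E-G-B-D#.
3rd = G; 5th = B.
From G to B is 4 semitones, exactly the major third.

M3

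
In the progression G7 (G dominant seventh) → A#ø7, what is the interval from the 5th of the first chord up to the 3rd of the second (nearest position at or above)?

M7

The 5th of G7 (G dominant seventh) is D; the 3rd of A#ø7 is C#.
Counting 7 letters and 11 half steps from D gives a major seventh.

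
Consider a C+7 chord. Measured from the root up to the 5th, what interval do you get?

The chord tones of Caug7 (C augmented seventh) are C E G# Bb.
Root = C; 5th = G#.
From C to G#: 8 semitones over a fifth = augmented.

A5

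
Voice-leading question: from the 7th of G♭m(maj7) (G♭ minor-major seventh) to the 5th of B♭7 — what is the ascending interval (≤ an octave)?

perfect 1st

The 7th of G♭m(maj7) (G♭ minor-major seventh) is F; the 5th of B♭7 is F.
F up to F spans 1 letter names and 0 semitones — a perfect unison.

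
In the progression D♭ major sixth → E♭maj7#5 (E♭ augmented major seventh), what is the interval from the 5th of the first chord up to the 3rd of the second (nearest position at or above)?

major 7th

The 5th of D♭ major sixth is A♭; the 3rd of E♭maj7#5 (E♭ augmented major seventh) is G.
A♭ up to G spans 7 letter names and 11 semitones — a major seventh.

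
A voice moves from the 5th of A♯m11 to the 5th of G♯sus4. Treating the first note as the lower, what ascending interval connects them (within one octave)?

minor seventh

A♯m11 has E♯ as its 5th, and G♯sus4 has D♯ as its 5th.
7 letter names make it a seventh; at 10 semitones (a half step narrower than major) the quality is minor.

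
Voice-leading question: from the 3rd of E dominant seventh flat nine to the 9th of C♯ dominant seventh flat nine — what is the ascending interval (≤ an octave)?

E dominant seventh flat nine has G♯ as its 3rd, and C♯ dominant seventh flat nine has D as its 9th.
G♯ up to D is 6 semitones, a half step narrower than a perfect fifth, so the interval is diminished.

diminished 5th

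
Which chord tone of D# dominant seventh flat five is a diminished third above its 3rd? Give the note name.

A

D#7b5: D#-F##-A-C#.
The 3rd is F##. A diminished third above F## is A.
A is the chord's 5th.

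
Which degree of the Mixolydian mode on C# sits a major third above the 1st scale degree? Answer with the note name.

The scale is C# D# E# F# G# A# B.
The 1st scale degree is C#; a major third above that is E# — scale degree 3.

E#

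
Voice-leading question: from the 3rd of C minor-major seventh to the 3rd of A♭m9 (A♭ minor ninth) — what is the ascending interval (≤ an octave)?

The 3rd of C minor-major seventh is E♭; the 3rd of A♭m9 (A♭ minor ninth) is C♭.
6 letter names make it a sixth; at 8 semitones (a half step narrower than major) the quality is minor.

minor sixth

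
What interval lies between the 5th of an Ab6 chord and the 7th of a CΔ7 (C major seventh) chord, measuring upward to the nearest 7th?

Ab6 has Eb as its 5th, and CΔ7 (C major seventh) has B as its 7th.
From Eb to B: 8 semitones over a fifth = augmented.

augmented 5th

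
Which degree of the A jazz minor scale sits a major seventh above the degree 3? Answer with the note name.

The scale is A B C D E F# G#.
The degree 3 is C; a major seventh above that is B — scale degree 2.

B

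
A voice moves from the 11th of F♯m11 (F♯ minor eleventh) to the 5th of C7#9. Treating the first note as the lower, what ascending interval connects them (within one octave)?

minor sixth

F♯m11 (F♯ minor eleventh) has B as its 11th, and C7#9 has G as its 5th.
B up to G is 8 semitones, a half step narrower than a major sixth, so the interval is minor.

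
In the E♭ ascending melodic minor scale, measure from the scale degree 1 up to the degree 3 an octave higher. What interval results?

The scale runs E♭ F G♭ A♭ B♭ C D.
So we need the interval from E♭ up to G♭.
E♭ up to G♭ is 15 semitones, a half step narrower than a major tenth, so the interval is minor.

m10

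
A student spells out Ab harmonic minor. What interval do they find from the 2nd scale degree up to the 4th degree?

Ab harmonic minor: Ab Bb Cb Db Eb Fb G.
So we need the interval from Bb up to Db.
3 letter names make it a third; at 3 semitones (a half step narrower than major) the quality is minor.

minor 3rd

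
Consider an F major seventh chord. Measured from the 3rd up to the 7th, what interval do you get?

perfect fifth

F major seventh is spelled F-A-C-E.
The 3rd is A and the 7th is E.
From A to E is 7 semitones, exactly the perfect fifth.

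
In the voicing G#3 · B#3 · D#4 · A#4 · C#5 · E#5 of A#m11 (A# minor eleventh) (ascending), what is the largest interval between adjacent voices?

P5

Adjacent intervals: G#3→B#3 = major third; B#3→D#4 = minor third; D#4→A#4 = perfect fifth; A#4→C#5 = minor third; C#5→E#5 = major third.
The largest is D#4 to A#4, a perfect fifth (7 semitones).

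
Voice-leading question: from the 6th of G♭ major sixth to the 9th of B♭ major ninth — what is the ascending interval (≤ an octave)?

major sixth

G♭ major sixth has E♭ as its 6th, and B♭ major ninth has C as its 9th.
E♭ up to C spans 6 letter names and 9 semitones — a major sixth.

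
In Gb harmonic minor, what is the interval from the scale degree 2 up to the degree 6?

diminished fifth

The scale runs Gb Ab Bbb Cb Db Ebb F.
Scale degree 2 = Ab; degree 6 = Ebb.
5 letter names make it a fifth; at 6 semitones (a half step narrower than perfect) the quality is diminished.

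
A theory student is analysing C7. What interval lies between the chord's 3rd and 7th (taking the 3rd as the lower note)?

The chord tones of C7 are C-E-G-Bb.
So we need the interval from E up to Bb.
5 letter names make it a fifth; at 6 semitones (a half step narrower than perfect) the quality is diminished.

diminished fifth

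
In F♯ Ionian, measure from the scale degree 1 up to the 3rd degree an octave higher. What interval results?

Spelling F♯ Ionian: F♯ G♯ A♯ B C♯ D♯ E♯.
That puts F♯ below A♯.
From F♯ to A♯ is 16 semitones, exactly the major tenth.

major 10th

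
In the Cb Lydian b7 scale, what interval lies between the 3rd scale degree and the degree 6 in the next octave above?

Spelling the Cb Lydian b7 scale: Cb Db Eb F Gb Ab Bbb.
So we need the interval from Eb up to Ab.
From Eb to Ab is 17 semitones, exactly the perfect eleventh.

P11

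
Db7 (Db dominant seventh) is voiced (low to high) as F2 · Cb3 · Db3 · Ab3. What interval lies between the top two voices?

P5

Those voices are Db3 and Ab3.
From Db to Ab is 7 semitones, exactly the perfect fifth.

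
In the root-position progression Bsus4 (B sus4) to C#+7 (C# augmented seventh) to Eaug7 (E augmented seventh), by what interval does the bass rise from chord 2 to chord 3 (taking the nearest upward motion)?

The roots are C# and E.
3 letter names make it a third; at 3 semitones (a half step narrower than major) the quality is minor.

minor third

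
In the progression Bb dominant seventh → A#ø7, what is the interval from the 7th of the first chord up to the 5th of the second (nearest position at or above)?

augmented 5th

The 7th of Bb dominant seventh is Ab; the 5th of A#ø7 is E.
Ab up to E is 8 semitones, a half step wider than a perfect fifth, so the interval is augmented.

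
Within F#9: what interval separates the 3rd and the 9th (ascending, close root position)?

minor 7th

F#9 (F# dominant ninth): F#-A#-C#-E-G#.
3rd = A#; 9th = G#.
From A# to G#: 10 semitones over a seventh = minor.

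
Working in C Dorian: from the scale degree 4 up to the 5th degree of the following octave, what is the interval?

major 9th

C dorian: C D E♭ F G A B♭.
The scale degree 4 is F and the 5th scale degree (up an octave) is G.
Counting 9 letters and 14 half steps from F gives a major ninth.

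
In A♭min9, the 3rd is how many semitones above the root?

Spelling the chord: A♭–C♭–E♭–G♭–B♭.
A♭ to C♭ is a minor third: 3 semitones.

3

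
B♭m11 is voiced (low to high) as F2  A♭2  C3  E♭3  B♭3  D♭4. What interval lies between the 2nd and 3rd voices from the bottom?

Those voices are A♭2 and C3.
A♭ up to C spans 3 letter names and 4 semitones — a major third.

M3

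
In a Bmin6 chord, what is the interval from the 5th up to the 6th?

The chord tones of Bm6 are B D F# G#.
So we need the interval from F# up to G#.
F# up to G# spans 2 letter names and 2 semitones — a major second.

major 2nd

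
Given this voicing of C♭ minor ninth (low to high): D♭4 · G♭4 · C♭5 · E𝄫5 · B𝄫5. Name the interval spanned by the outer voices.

minor 13th

The outer voices are D♭4 and B𝄫5.
From D♭ to B𝄫: 20 semitones over a thirteenth = minor.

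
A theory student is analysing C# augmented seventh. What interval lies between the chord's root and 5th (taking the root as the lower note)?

C#+7: C#, E#, G##, B.
So we need the interval from C# up to G##.
C# up to G## is 8 semitones, a half step wider than a perfect fifth, so the interval is augmented.

augmented fifth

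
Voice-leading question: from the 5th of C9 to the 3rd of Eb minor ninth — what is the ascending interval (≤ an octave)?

diminished 8th

C9 has G as its 5th, and Eb minor ninth has Gb as its 3rd.
From G to Gb: 11 semitones over an octave = diminished.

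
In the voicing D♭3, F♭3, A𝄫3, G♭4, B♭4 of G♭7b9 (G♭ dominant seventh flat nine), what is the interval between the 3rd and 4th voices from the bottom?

major seventh

Those voices are A𝄫3 and G♭4.
From A𝄫 to G♭ is 11 semitones, exactly the major seventh.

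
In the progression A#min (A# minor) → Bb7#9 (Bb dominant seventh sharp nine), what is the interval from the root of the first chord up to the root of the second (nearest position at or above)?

diminished second

A#min (A# minor) has A# as its root, and Bb7#9 (Bb dominant seventh sharp nine) has Bb as its root.
A# up to Bb is 0 semitones, a whole step narrower than a major second, so the interval is diminished.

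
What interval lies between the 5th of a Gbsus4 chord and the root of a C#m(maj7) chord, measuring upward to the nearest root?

Gbsus4 has Db as its 5th, and C#m(maj7) has C# as its root.
7 letter names make it a seventh; at 12 semitones (a half step wider than major) the quality is augmented.

augmented seventh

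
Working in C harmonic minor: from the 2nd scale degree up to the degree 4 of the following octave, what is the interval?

minor 10th

The scale runs C D Eb F G Ab B.
2nd scale degree = D; 4th degree (up an octave) = F.
From D to F: 15 semitones over a tenth = minor.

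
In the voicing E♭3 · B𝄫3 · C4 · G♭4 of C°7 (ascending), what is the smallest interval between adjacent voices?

augmented second

Adjacent intervals: E♭3→B𝄫3 = diminished fifth; B𝄫3→C4 = augmented second; C4→G♭4 = diminished fifth.
The smallest is B𝄫3 to C4, an augmented second (3 semitones).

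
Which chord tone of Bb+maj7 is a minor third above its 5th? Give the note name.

Spelling the chord: Bb, D, F#, A.
The 5th is F#. A minor third above F# is A.
A is the chord's 7th.

A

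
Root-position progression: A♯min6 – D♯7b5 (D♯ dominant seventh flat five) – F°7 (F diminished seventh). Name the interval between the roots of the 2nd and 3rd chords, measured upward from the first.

diminished third

The roots are D♯ and F.
3 letter names make it a third; at 2 semitones (a whole step narrower than major) the quality is diminished.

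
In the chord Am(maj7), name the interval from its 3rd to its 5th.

Spelling the chord: A-C-E-G♯.
3rd = C; 5th = E.
C up to E spans 3 letter names and 4 semitones — a major third.

major 3rd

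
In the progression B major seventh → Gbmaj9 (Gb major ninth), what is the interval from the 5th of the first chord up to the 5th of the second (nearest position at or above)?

d6

The 5th of B major seventh is F#; the 5th of Gbmaj9 (Gb major ninth) is Db.
6 letter names make it a sixth; at 7 semitones (a whole step narrower than major) the quality is diminished.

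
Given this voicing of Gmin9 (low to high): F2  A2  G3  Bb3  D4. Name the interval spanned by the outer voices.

major 13th

The outer voices are F2 and D4.
From F to D is 21 semitones, exactly the major thirteenth.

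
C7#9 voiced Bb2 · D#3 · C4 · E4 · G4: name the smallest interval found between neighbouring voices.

Adjacent intervals: Bb2→D#3 = augmented third; D#3→C4 = diminished seventh; C4→E4 = major third; E4→G4 = minor third.
The smallest is E4 to G4, a minor third (3 semitones).

m3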